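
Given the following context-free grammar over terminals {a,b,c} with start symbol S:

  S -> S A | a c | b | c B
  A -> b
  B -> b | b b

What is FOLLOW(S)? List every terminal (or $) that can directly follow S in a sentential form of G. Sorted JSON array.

FIRST iteration:
round 1:
  A via A→b: +{b}
  B via B→b: +{b}
  S via S→a c: +{a}
  S via S→b: +{b}
  S via S→c B: +{c}
  FIRST(S)={a,b,c}  FIRST(A)={b}  FIRST(B)={b}
round 2: (no change)
  FIRST(S)={a,b,c}  FIRST(A)={b}  FIRST(B)={b}

Compute FOLLOW by fixpoint:
seed FOLLOW(S) with $
[1]
  S→S A: FOLLOW(S) ⊇ FIRST(A) = {b}; new: +{b}
  S→S A: FOLLOW(A) ⊇ FOLLOW(S) ⊇ {$,b}; new: +{$,b}
  S→c B: FOLLOW(B) ⊇ FOLLOW(S) ⊇ {$,b}; new: +{$,b}
  FOLLOW(S)={$,b}  FOLLOW(A)={$,b}  FOLLOW(B)={$,b}
[2] — fixpoint
  FOLLOW(S)={$,b}  FOLLOW(A)={$,b}  FOLLOW(B)={$,b}

FOLLOW(S) = ["$", "b"]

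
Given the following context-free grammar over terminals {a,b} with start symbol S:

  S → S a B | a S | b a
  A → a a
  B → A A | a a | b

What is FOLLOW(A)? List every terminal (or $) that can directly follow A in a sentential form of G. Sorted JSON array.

FIRST iteration:
[1]
  A via A→a a: +{a}
  B via B→A A: +{a}
  B via B→b: +{b}
  S via S→a S: +{a}
  S via S→b a: +{b}
  S: {a,b}  A: {a}  B: {a,b}
[2] — fixpoint
  S: {a,b}  A: {a}  B: {a,b}

FOLLOW sets:
FOLLOW(S) := {$}
iter 1:
  B→A A: FOLLOW(A) ⊇ FIRST(A) = {a}; new: +{a}
  S→S a B: FOLLOW(S) ⊇ FIRST(a) = {a}; new: +{a}
  S→S a B: FOLLOW(B) ⊇ FOLLOW(S) ⊇ {$,a}; new: +{$,a}
  FOLLOW[S]={$,a}  FOLLOW[A]={a}  FOLLOW[B]={$,a}
iter 2:
  B→A A: FOLLOW(A) ⊇ FOLLOW(B) ⊇ {$,a}; new: +{$}
  FOLLOW[S]={$,a}  FOLLOW[A]={$,a}  FOLLOW[B]={$,a}
iter 3: — fixpoint
  FOLLOW[S]={$,a}  FOLLOW[A]={$,a}  FOLLOW[B]={$,a}

FOLLOW(A) = ["$", "a"]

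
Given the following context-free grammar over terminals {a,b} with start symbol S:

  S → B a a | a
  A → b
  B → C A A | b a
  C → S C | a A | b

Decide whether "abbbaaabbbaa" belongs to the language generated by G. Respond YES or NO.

Convert to CNF:
  S -> B X3 | a
  A -> b
  B -> C X2 | T0 T1
  C -> S C | T1 A | b
  T0 -> b
  T1 -> a
  X2 -> A A
  X3 -> T1 T1

Fill CYK table bottom-up:
  T[0,0] 'a' = {S,T1}  orig:{S}
  T[1,1] 'b' = {A,C,T0}  orig:{A,C}
  T[2,2] 'b' = {A,C,T0}  orig:{A,C}
  T[3,3] 'b' = {A,C,T0}  orig:{A,C}
  T[4,4] 'a' = {S,T1}  orig:{S}
  T[5,5] 'a' = {S,T1}  orig:{S}
  T[6,6] 'a' = {S,T1}  orig:{S}
  T[7,7] 'b' = {A,C,T0}  orig:{A,C}
  T[8,8] 'b' = {A,C,T0}  orig:{A,C}
  T[9,9] 'b' = {A,C,T0}  orig:{A,C}
  T[10,10] 'a' = {S,T1}  orig:{S}
  T[11,11] 'a' = {S,T1}  orig:{S}
  T[0,1] 'ab' = {C}
  T[1,2] 'bb' = {X2}  orig:{}
  T[2,3] 'bb' = {X2}  orig:{}
  T[3,4] 'ba' = {B}
  T[4,5] 'aa' = {X3}  orig:{}
  T[5,6] 'aa' = {X3}  orig:{}
  T[6,7] 'ab' = {C}
  T[7,8] 'bb' = {X2}  orig:{}
  T[8,9] 'bb' = {X2}  orig:{}
  T[9,10] 'ba' = {B}
  T[10,11] 'aa' = {X3}  orig:{}
  T[0,2] 'abb' = ∅
  T[1,3] 'bbb' = {B}
  T[2,4] 'bba' = ∅
  T[3,5] 'baa' = ∅
  T[4,6] 'aaa' = ∅
  T[5,7] 'aab' = {C}
  T[6,8] 'abb' = ∅
  T[7,9] 'bbb' = {B}
  T[8,10] 'bba' = ∅
  T[9,11] 'baa' = ∅
  T[0,3] 'abbb' = {B}
  T[1,4] 'bbba' = ∅
  T[2,5] 'bbaa' = ∅
  T[3,6] 'baaa' = {S}
  T[4,7] 'aaab' = {C}
  T[5,8] 'aabb' = ∅
  T[6,9] 'abbb' = {B}
  T[7,10] 'bbba' = ∅
  T[8,11] 'bbaa' = ∅
  T[0,4] 'abbba' = ∅
  T[1,5] 'bbbaa' = {S}
  T[2,6] 'bbaaa' = ∅
  T[3,7] 'baaab' = {C}
  T[4,8] 'aaabb' = ∅
  T[5,9] 'aabbb' = {B}
  T[6,10] 'abbba' = ∅
  T[7,11] 'bbbaa' = {S}
  T[0,5] 'abbbaa' = {S}
  T[1,6] 'bbbaaa' = ∅
  T[2,7] 'bbaaab' = ∅
  T[3,8] 'baaabb' = ∅
  T[4,9] 'aaabbb' = {B}
  T[5,10] 'aabbba' = ∅
  T[6,11] 'abbbaa' = {S}
  T[0,6] 'abbbaaa' = ∅
  T[1,7] 'bbbaaab' = {C}
  T[2,8] 'bbaaabb' = ∅
  T[3,9] 'baaabbb' = {B}
  T[4,10] 'aaabbba' = ∅
  T[5,11] 'aabbbaa' = {S}
  T[0,7] 'abbbaaab' = {C}
  T[1,8] 'bbbaaabb' = ∅
  T[2,9] 'bbaaabbb' = ∅
  T[3,10] 'baaabbba' = ∅
  T[4,11] 'aaabbbaa' = {S}
  T[0,8] 'abbbaaabb' = ∅
  T[1,9] 'bbbaaabbb' = {B}
  T[2,10] 'bbaaabbba' = ∅
  T[3,11] 'baaabbbaa' = {S}
  T[0,9] 'abbbaaabbb' = {B}
  T[1,10] 'bbbaaabbba' = ∅
  T[2,11] 'bbaaabbbaa' = ∅
  T[0,10] 'abbbaaabbba' = ∅
  T[1,11] 'bbbaaabbbaa' = {S}
  T[0,11] 'abbbaaabbbaa' = {S}

S ∈ T[0,11] ⇒ YES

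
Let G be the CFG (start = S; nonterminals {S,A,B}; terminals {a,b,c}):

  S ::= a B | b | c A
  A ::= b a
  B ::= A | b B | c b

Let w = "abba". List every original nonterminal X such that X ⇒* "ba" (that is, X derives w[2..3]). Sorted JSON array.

Convert to CNF:
  S -> T1 B | T2 A | b
  A -> T0 T1
  B -> T0 B | T0 T1 | T2 T0
  T0 -> b
  T1 -> a
  T2 -> c

Fill CYK table bottom-up, restricted to cells inside w[2..3]:
  cell(2,2) b: {S,T0}  orig:{S}
  cell(3,3) a: {T1}  orig:{}
  cell(2,3) ba: {A,B}

Original NTs in T[2,3] deriving "ba": ["A", "B"]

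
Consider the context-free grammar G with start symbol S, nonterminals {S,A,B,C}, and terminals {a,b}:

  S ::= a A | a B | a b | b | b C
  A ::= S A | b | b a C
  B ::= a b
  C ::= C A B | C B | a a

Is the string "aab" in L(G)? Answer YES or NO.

Convert to CNF:
  S -> T0 C | T1 A | T1 B | T1 T0 | b
  A -> S A | T0 X2 | b
  B -> T1 T0
  C -> C B | C X3 | T1 T1
  T0 -> b
  T1 -> a
  X2 -> T1 C
  X3 -> A B

CYK table (by increasing span):
  cell(0,0) a: {T1}  orig:{}
  cell(1,1) a: {T1}  orig:{}
  cell(2,2) b: {A,S,T0}  orig:{A,S}
  cell(0,1) aa: {C}
  cell(1,2) ab: {B,S}
  cell(0,2) aab: {S}

S ∈ T[0,2] ⇒ YES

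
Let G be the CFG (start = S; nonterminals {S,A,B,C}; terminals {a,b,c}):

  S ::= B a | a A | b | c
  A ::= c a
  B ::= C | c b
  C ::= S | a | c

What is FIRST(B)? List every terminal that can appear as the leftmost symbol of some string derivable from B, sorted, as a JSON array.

FIRST iteration:
[1]
  A via A→c a: +{c}
  B via B→c b: +{c}
  C via C→a: +{a}
  C via C→c: +{c}
  S via S→B a: +{c}
  S via S→a A: +{a}
  S via S→b: +{b}
  FIRST[S]={a,b,c}  FIRST[A]={c}  FIRST[B]={c}  FIRST[C]={a,c}
[2]
  B via B→C: +{a}
  C via C→S: +{b}
  FIRST[S]={a,b,c}  FIRST[A]={c}  FIRST[B]={a,c}  FIRST[C]={a,b,c}
[3]
  B via B→C: +{b}
  FIRST[S]={a,b,c}  FIRST[A]={c}  FIRST[B]={a,b,c}  FIRST[C]={a,b,c}
[4] (no change)
  FIRST[S]={a,b,c}  FIRST[A]={c}  FIRST[B]={a,b,c}  FIRST[C]={a,b,c}

FIRST(B) = ["a", "b", "c"]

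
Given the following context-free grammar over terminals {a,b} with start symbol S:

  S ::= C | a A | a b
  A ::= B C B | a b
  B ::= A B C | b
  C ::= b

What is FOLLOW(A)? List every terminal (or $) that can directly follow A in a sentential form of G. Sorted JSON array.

FIRST sets, iterate to fixpoint:
round 1:
  A via A→a b: +{a}
  B via B→A B C: +{a}
  B via B→b: +{b}
  C via C→b: +{b}
  S via S→C: +{b}
  S via S→a A: +{a}
  FIRST[S]={a,b}  FIRST[A]={a}  FIRST[B]={a,b}  FIRST[C]={b}
round 2:
  A via A→B C B: +{b}
  FIRST[S]={a,b}  FIRST[A]={a,b}  FIRST[B]={a,b}  FIRST[C]={b}
round 3: — fixpoint
  FIRST[S]={a,b}  FIRST[A]={a,b}  FIRST[B]={a,b}  FIRST[C]={b}

Compute FOLLOW by fixpoint:
initialize: $ ∈ FOLLOW(S)
[1]
  A→B C B: FOLLOW(B) ⊇ FIRST(C) = {b}; new: +{b}
  A→B C B: FOLLOW(C) ⊇ FIRST(B) = {a,b}; new: +{a,b}
  B→A B C: FOLLOW(A) ⊇ FIRST(B) = {a,b}; new: +{a,b}
  S→C: FOLLOW(C) ⊇ FOLLOW(S) ⊇ {$}; new: +{$}
  S→a A: FOLLOW(A) ⊇ FOLLOW(S) ⊇ {$}; new: +{$}
  S: {$}  A: {$,a,b}  B: {b}  C: {$,a,b}
[2]
  A→B C B: FOLLOW(B) ⊇ FOLLOW(A) ⊇ {$,a,b}; new: +{$,a}
  S: {$}  A: {$,a,b}  B: {$,a,b}  C: {$,a,b}
[3] done
  S: {$}  A: {$,a,b}  B: {$,a,b}  C: {$,a,b}

FOLLOW(A) = ["$", "a", "b"]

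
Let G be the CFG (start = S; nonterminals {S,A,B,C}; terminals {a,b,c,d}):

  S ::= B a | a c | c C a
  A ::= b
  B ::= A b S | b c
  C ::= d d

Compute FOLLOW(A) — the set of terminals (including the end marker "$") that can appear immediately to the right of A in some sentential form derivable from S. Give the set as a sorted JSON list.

Compute FIRST by fixpoint:
[1]
  A via A→b: +{b}
  B via B→A b S: +{b}
  C via C→d d: +{d}
  S via S→B a: +{b}
  S via S→a c: +{a}
  S via S→c C a: +{c}
  FIRST(S)={a,b,c}  FIRST(A)={b}  FIRST(B)={b}  FIRST(C)={d}
[2] (no change)
  FIRST(S)={a,b,c}  FIRST(A)={b}  FIRST(B)={b}  FIRST(C)={d}

Compute FOLLOW by fixpoint:
seed FOLLOW(S) with $
iter 1:
  B→A b S: FOLLOW(A) ⊇ FIRST(b) = {b}; new: +{b}
  S→B a: FOLLOW(B) ⊇ FIRST(a) = {a}; new: +{a}
  S→c C a: FOLLOW(C) ⊇ FIRST(a) = {a}; new: +{a}
  FOLLOW[S]={$}  FOLLOW[A]={b}  FOLLOW[B]={a}  FOLLOW[C]={a}
iter 2:
  B→A b S: FOLLOW(S) ⊇ FOLLOW(B) ⊇ {a}; new: +{a}
  FOLLOW[S]={$,a}  FOLLOW[A]={b}  FOLLOW[B]={a}  FOLLOW[C]={a}
iter 3: — fixpoint
  FOLLOW[S]={$,a}  FOLLOW[A]={b}  FOLLOW[B]={a}  FOLLOW[C]={a}

FOLLOW(A) = ["b"]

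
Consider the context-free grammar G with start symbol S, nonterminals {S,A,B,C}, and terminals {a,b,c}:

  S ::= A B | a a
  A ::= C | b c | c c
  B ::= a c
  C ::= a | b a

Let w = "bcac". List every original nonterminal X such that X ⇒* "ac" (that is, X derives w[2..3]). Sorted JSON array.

Convert to CNF:
  S -> A B | T1 T1
  A -> T0 T1 | T0 T2 | T2 T2 | a
  B -> T1 T2
  C -> T0 T1 | a
  T0 -> b
  T1 -> a
  T2 -> c

CYK fill, restricted to cells inside w[2..3]:
  T[2,2] 'a' = {A,C,T1}  orig:{A,C}
  T[3,3] 'c' = {T2}  orig:{}
  T[2,3] 'ac' = {B}

Original NTs in T[2,3] deriving "ac": ["B"]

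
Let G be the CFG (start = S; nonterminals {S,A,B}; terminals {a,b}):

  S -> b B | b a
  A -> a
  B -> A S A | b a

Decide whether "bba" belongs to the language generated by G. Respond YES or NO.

CNF form of G:
  S -> T0 B | T0 T1
  A -> a
  B -> A X2 | T0 T1
  T0 -> b
  T1 -> a
  X2 -> S A

Fill CYK table bottom-up:
  T[0,0] 'b' = {T0}  orig:{}
  T[1,1] 'b' = {T0}  orig:{}
  T[2,2] 'a' = {A,T1}  orig:{A}
  T[0,1] 'bb' = ∅
  T[1,2] 'ba' = {B,S}
  T[0,2] 'bba' = {S}

S ∈ T[0,2] ⇒ YES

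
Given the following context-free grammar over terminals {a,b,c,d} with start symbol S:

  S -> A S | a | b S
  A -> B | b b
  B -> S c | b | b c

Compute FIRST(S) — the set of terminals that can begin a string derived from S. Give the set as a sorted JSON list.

Compute FIRST by fixpoint:
iter 1:
  A via A→b b: +{b}
  B via B→b: +{b}
  S via S→A S: +{b}
  S via S→a: +{a}
  S: {a,b}  A: {b}  B: {b}
iter 2:
  B via B→S c: +{a}
  S: {a,b}  A: {b}  B: {a,b}
iter 3:
  A via A→B: +{a}
  S: {a,b}  A: {a,b}  B: {a,b}
iter 4: (no change)
  S: {a,b}  A: {a,b}  B: {a,b}

FIRST(S) = ["a", "b"]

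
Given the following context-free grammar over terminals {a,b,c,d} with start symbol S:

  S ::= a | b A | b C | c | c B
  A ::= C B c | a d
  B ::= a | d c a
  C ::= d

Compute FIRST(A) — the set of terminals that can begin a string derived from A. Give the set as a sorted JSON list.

FIRST iteration:
iter 1:
  A via A→a d: +{a}
  B via B→a: +{a}
  B via B→d c a: +{d}
  C via C→d: +{d}
  S via S→a: +{a}
  S via S→b A: +{b}
  S via S→c: +{c}
  FIRST(S)={a,b,c}  FIRST(A)={a}  FIRST(B)={a,d}  FIRST(C)={d}
iter 2:
  A via A→C B c: +{d}
  FIRST(S)={a,b,c}  FIRST(A)={a,d}  FIRST(B)={a,d}  FIRST(C)={d}
iter 3: (stable)
  FIRST(S)={a,b,c}  FIRST(A)={a,d}  FIRST(B)={a,d}  FIRST(C)={d}

FIRST(A) = ["a", "d"]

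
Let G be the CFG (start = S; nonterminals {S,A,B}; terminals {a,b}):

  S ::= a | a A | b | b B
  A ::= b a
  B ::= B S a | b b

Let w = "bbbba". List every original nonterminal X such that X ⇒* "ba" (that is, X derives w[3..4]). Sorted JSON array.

CNF form of G:
  S -> T0 B | T1 A | a | b
  A -> T0 T1
  B -> B X2 | T0 T0
  T0 -> b
  T1 -> a
  X2 -> S T1

CYK fill, restricted to cells inside w[3..4]:
  cell(3,3) b: {S,T0}  orig:{S}
  cell(4,4) a: {S,T1}  orig:{S}
  cell(3,4) ba: {A,X2}  orig:{A}

Original NTs in T[3,4] deriving "ba": ["A"]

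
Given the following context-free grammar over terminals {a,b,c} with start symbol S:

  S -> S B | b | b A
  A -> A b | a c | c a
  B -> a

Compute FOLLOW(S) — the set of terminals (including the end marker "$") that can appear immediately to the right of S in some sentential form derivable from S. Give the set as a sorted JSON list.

FIRST iteration:
round 1:
  A via A→a c: +{a}
  A via A→c a: +{c}
  B via B→a: +{a}
  S via S→b: +{b}
  S: {b}  A: {a,c}  B: {a}
round 2: — fixpoint
  S: {b}  A: {a,c}  B: {a}

FOLLOW sets:
FOLLOW(S) := {$}
round 1:
  A→A b: FOLLOW(A) ⊇ FIRST(b) = {b}; new: +{b}
  S→S B: FOLLOW(S) ⊇ FIRST(B) = {a}; new: +{a}
  S→S B: FOLLOW(B) ⊇ FOLLOW(S) ⊇ {$,a}; new: +{$,a}
  S→b A: FOLLOW(A) ⊇ FOLLOW(S) ⊇ {$,a}; new: +{$,a}
  FOLLOW[S]={$,a}  FOLLOW[A]={$,a,b}  FOLLOW[B]={$,a}
round 2: (stable)
  FOLLOW[S]={$,a}  FOLLOW[A]={$,a,b}  FOLLOW[B]={$,a}

FOLLOW(S) = ["$", "a"]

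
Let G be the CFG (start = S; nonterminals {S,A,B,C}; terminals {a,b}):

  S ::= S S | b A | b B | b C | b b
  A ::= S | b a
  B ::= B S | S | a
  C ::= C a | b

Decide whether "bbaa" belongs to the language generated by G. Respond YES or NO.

Convert to CNF:
  S -> S S | T0 A | T0 B | T0 C | T0 T0
  A -> S S | T0 A | T0 B | T0 C | T0 T0 | T0 T1
  B -> B S | S S | T0 A | T0 B | T0 C | T0 T0 | a
  C -> C T1 | b
  T0 -> b
  T1 -> a

CYK table (by increasing span):
  T[0,0] 'b' = {C,T0}  orig:{C}
  T[1,1] 'b' = {C,T0}  orig:{C}
  T[2,2] 'a' = {B,T1}  orig:{B}
  T[3,3] 'a' = {B,T1}  orig:{B}
  T[0,1] 'bb' = {A,B,S}
  T[1,2] 'ba' = {A,B,C,S}
  T[2,3] 'aa' = ∅
  T[0,2] 'bba' = {A,B,S}
  T[1,3] 'baa' = {C}
  T[0,3] 'bbaa' = {A,B,S}

S ∈ T[0,3] ⇒ YES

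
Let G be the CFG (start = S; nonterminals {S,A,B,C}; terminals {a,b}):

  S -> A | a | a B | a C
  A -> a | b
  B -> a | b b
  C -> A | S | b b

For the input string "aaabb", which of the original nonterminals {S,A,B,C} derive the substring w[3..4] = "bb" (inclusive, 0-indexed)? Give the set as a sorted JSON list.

CNF form of G:
  S -> T1 B | T1 C | a | b
  A -> a | b
  B -> T0 T0 | a
  C -> T0 T0 | T1 B | T1 C | a | b
  T0 -> b
  T1 -> a

CYK fill, restricted to cells inside w[3..4]:
  cell(3,3) b: {A,C,S,T0}  orig:{A,C,S}
  cell(4,4) b: {A,C,S,T0}  orig:{A,C,S}
  cell(3,4) bb: {B,C}

Original NTs in T[3,4] deriving "bb": ["B", "C"]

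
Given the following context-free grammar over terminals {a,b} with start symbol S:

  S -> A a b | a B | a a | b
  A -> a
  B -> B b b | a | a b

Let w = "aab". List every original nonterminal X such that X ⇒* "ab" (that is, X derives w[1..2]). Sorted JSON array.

CNF form of G:
  S -> A X3 | T1 B | T1 T1 | b
  A -> a
  B -> B X2 | T1 T0 | a
  T0 -> b
  T1 -> a
  X2 -> T0 T0
  X3 -> T1 T0

CYK table (by increasing span) (cells [i..j] with 1 ≤ i ≤ j ≤ 2 only):
  T[1,1] 'a' = {A,B,T1}  orig:{A,B}
  T[2,2] 'b' = {S,T0}  orig:{S}
  T[1,2] 'ab' = {B,X3}  orig:{B}

Original NTs in T[1,2] deriving "ab": ["B"]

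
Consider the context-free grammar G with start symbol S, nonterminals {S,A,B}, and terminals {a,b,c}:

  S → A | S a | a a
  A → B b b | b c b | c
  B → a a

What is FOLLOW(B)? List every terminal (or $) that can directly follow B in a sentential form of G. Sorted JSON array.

FIRST sets, iterate to fixpoint:
[1]
  A via A→b c b: +{b}
  A via A→c: +{c}
  B via B→a a: +{a}
  S via S→A: +{b,c}
  S via S→a a: +{a}
  S: {a,b,c}  A: {b,c}  B: {a}
[2]
  A via A→B b b: +{a}
  S: {a,b,c}  A: {a,b,c}  B: {a}
[3] done
  S: {a,b,c}  A: {a,b,c}  B: {a}

FOLLOW sets:
initialize: $ ∈ FOLLOW(S)
pass 1:
  A→B b b: FOLLOW(B) ⊇ FIRST(b) = {b}; new: +{b}
  S→A: FOLLOW(A) ⊇ FOLLOW(S) ⊇ {$}; new: +{$}
  S→S a: FOLLOW(S) ⊇ FIRST(a) = {a}; new: +{a}
  FOLLOW[S]={$,a}  FOLLOW[A]={$}  FOLLOW[B]={b}
pass 2:
  S→A: FOLLOW(A) ⊇ FOLLOW(S) ⊇ {$,a}; new: +{a}
  FOLLOW[S]={$,a}  FOLLOW[A]={$,a}  FOLLOW[B]={b}
pass 3: done
  FOLLOW[S]={$,a}  FOLLOW[A]={$,a}  FOLLOW[B]={b}

FOLLOW(B) = ["b"]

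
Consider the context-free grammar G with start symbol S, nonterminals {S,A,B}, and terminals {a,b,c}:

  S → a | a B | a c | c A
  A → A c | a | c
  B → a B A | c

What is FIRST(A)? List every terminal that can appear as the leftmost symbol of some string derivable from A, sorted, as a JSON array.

FIRST iteration:
pass 1:
  A via A→a: +{a}
  A via A→c: +{c}
  B via B→a B A: +{a}
  B via B→c: +{c}
  S via S→a: +{a}
  S via S→c A: +{c}
  S: {a,c}  A: {a,c}  B: {a,c}
pass 2: done
  S: {a,c}  A: {a,c}  B: {a,c}

FIRST(A) = ["a", "c"]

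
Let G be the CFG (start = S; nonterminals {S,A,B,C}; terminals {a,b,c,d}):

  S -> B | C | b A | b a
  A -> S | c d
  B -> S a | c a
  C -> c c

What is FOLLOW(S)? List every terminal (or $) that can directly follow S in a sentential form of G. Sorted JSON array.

FIRST sets, iterate to fixpoint:
pass 1:
  A via A→c d: +{c}
  B via B→c a: +{c}
  C via C→c c: +{c}
  S via S→B: +{c}
  S via S→b A: +{b}
  S: {b,c}  A: {c}  B: {c}  C: {c}
pass 2:
  A via A→S: +{b}
  B via B→S a: +{b}
  S: {b,c}  A: {b,c}  B: {b,c}  C: {c}
pass 3: (no change)
  S: {b,c}  A: {b,c}  B: {b,c}  C: {c}

Compute FOLLOW by fixpoint:
initialize: $ ∈ FOLLOW(S)
iter 1:
  B→S a: FOLLOW(S) ⊇ FIRST(a) = {a}; new: +{a}
  S→B: FOLLOW(B) ⊇ FOLLOW(S) ⊇ {$,a}; new: +{$,a}
  S→C: FOLLOW(C) ⊇ FOLLOW(S) ⊇ {$,a}; new: +{$,a}
  S→b A: FOLLOW(A) ⊇ FOLLOW(S) ⊇ {$,a}; new: +{$,a}
  FOLLOW[S]={$,a}  FOLLOW[A]={$,a}  FOLLOW[B]={$,a}  FOLLOW[C]={$,a}
iter 2: done
  FOLLOW[S]={$,a}  FOLLOW[A]={$,a}  FOLLOW[B]={$,a}  FOLLOW[C]={$,a}

FOLLOW(S) = ["$", "a"]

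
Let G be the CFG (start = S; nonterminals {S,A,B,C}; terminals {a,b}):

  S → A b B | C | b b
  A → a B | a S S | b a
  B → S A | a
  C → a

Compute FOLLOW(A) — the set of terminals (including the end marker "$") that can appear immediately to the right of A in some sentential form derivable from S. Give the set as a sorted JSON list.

Compute FIRST by fixpoint:
round 1:
  A via A→a B: +{a}
  A via A→b a: +{b}
  B via B→a: +{a}
  C via C→a: +{a}
  S via S→A b B: +{a,b}
  FIRST[S]={a,b}  FIRST[A]={a,b}  FIRST[B]={a}  FIRST[C]={a}
round 2:
  B via B→S A: +{b}
  FIRST[S]={a,b}  FIRST[A]={a,b}  FIRST[B]={a,b}  FIRST[C]={a}
round 3: (stable)
  FIRST[S]={a,b}  FIRST[A]={a,b}  FIRST[B]={a,b}  FIRST[C]={a}

FOLLOW iteration:
initialize: $ ∈ FOLLOW(S)
round 1:
  A→a S S: FOLLOW(S) ⊇ FIRST(S) = {a,b}; new: +{a,b}
  S→A b B: FOLLOW(A) ⊇ FIRST(b) = {b}; new: +{b}
  S→A b B: FOLLOW(B) ⊇ FOLLOW(S) ⊇ {$,a,b}; new: +{$,a,b}
  S→C: FOLLOW(C) ⊇ FOLLOW(S) ⊇ {$,a,b}; new: +{$,a,b}
  S: {$,a,b}  A: {b}  B: {$,a,b}  C: {$,a,b}
round 2:
  B→S A: FOLLOW(A) ⊇ FOLLOW(B) ⊇ {$,a,b}; new: +{$,a}
  S: {$,a,b}  A: {$,a,b}  B: {$,a,b}  C: {$,a,b}
round 3: — fixpoint
  S: {$,a,b}  A: {$,a,b}  B: {$,a,b}  C: {$,a,b}

FOLLOW(A) = ["$", "a", "b"]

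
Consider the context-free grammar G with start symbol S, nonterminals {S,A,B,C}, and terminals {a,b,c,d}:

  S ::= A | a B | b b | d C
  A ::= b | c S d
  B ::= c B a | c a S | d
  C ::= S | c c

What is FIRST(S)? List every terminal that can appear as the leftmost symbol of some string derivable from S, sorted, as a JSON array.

FIRST iteration:
[1]
  A via A→b: +{b}
  A via A→c S d: +{c}
  B via B→c B a: +{c}
  B via B→d: +{d}
  C via C→c c: +{c}
  S via S→A: +{b,c}
  S via S→a B: +{a}
  S via S→d C: +{d}
  S: {a,b,c,d}  A: {b,c}  B: {c,d}  C: {c}
[2]
  C via C→S: +{a,b,d}
  S: {a,b,c,d}  A: {b,c}  B: {c,d}  C: {a,b,c,d}
[3] (stable)
  S: {a,b,c,d}  A: {b,c}  B: {c,d}  C: {a,b,c,d}

FIRST(S) = ["a", "b", "c", "d"]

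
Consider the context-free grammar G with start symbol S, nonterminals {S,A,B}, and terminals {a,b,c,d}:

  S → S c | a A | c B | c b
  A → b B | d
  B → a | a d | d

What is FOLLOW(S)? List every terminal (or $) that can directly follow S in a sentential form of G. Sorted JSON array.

FIRST iteration:
iter 1:
  A via A→b B: +{b}
  A via A→d: +{d}
  B via B→a: +{a}
  B via B→d: +{d}
  S via S→a A: +{a}
  S via S→c B: +{c}
  S: {a,c}  A: {b,d}  B: {a,d}
iter 2: — fixpoint
  S: {a,c}  A: {b,d}  B: {a,d}

FOLLOW iteration:
FOLLOW(S) := {$}
[1]
  S→S c: FOLLOW(S) ⊇ FIRST(c) = {c}; new: +{c}
  S→a A: FOLLOW(A) ⊇ FOLLOW(S) ⊇ {$,c}; new: +{$,c}
  S→c B: FOLLOW(B) ⊇ FOLLOW(S) ⊇ {$,c}; new: +{$,c}
  FOLLOW[S]={$,c}  FOLLOW[A]={$,c}  FOLLOW[B]={$,c}
[2] — fixpoint
  FOLLOW[S]={$,c}  FOLLOW[A]={$,c}  FOLLOW[B]={$,c}

FOLLOW(S) = ["$", "c"]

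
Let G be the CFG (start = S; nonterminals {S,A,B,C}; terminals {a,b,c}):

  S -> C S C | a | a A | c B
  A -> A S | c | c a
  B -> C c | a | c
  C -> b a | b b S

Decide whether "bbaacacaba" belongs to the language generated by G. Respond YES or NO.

Convert to CNF:
  S -> C X4 | T0 B | T1 A | a
  A -> A S | T0 T1 | c
  B -> C T0 | a | c
  C -> T2 T1 | T2 X3
  T0 -> c
  T1 -> a
  T2 -> b
  X3 -> T2 S
  X4 -> S C

CYK table (by increasing span):
  cell(0,0) b: {T2}  orig:{}
  cell(1,1) b: {T2}  orig:{}
  cell(2,2) a: {B,S,T1}  orig:{B,S}
  cell(3,3) a: {B,S,T1}  orig:{B,S}
  cell(4,4) c: {A,B,T0}  orig:{A,B}
  cell(5,5) a: {B,S,T1}  orig:{B,S}
  cell(6,6) c: {A,B,T0}  orig:{A,B}
  cell(7,7) a: {B,S,T1}  orig:{B,S}
  cell(8,8) b: {T2}  orig:{}
  cell(9,9) a: {B,S,T1}  orig:{B,S}
  cell(0,1) bb: ∅
  cell(1,2) ba: {C,X3}  orig:{C}
  cell(2,3) aa: ∅
  cell(3,4) ac: {S}
  cell(4,5) ca: {A,S}
  cell(5,6) ac: {S}
  cell(6,7) ca: {A,S}
  cell(7,8) ab: ∅
  cell(8,9) ba: {C,X3}  orig:{C}
  cell(0,2) bba: {C}
  cell(1,3) baa: ∅
  cell(2,4) aac: ∅
  cell(3,5) aca: {S}
  cell(4,6) cac: {A}
  cell(5,7) aca: {S}
  cell(6,8) cab: ∅
  cell(7,9) aba: {X4}  orig:{}
  cell(0,3) bbaa: ∅
  cell(1,4) baac: ∅
  cell(2,5) aaca: ∅
  cell(3,6) acac: {S}
  cell(4,7) caca: {A}
  cell(5,8) acab: ∅
  cell(6,9) caba: {X4}  orig:{}
  cell(0,4) bbaac: ∅
  cell(1,5) baaca: ∅
  cell(2,6) aacac: ∅
  cell(3,7) acaca: {S}
  cell(4,8) cacab: ∅
  cell(5,9) acaba: {X4}  orig:{}
  cell(0,5) bbaaca: ∅
  cell(1,6) baacac: ∅
  cell(2,7) aacaca: ∅
  cell(3,8) acacab: ∅
  cell(4,9) cacaba: ∅
  cell(0,6) bbaacac: ∅
  cell(1,7) baacaca: ∅
  cell(2,8) aacacab: ∅
  cell(3,9) acacaba: {X4}  orig:{}
  cell(0,7) bbaacaca: ∅
  cell(1,8) baacacab: ∅
  cell(2,9) aacacaba: ∅
  cell(0,8) bbaacacab: ∅
  cell(1,9) baacacaba: {S}
  cell(0,9) bbaacacaba: {S,X3}  orig:{S}

S ∈ T[0,9] ⇒ YES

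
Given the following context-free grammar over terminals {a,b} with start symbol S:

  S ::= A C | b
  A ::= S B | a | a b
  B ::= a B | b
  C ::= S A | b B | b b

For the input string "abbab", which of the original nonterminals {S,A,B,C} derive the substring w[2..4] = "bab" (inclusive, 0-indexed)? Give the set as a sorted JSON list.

CNF form of G:
  S -> A C | b
  A -> S B | T0 T1 | a
  B -> T0 B | b
  C -> S A | T1 B | T1 T1
  T0 -> a
  T1 -> b

CYK fill, restricted to cells inside w[2..4]:
  T[2,2] 'b' = {B,S,T1}  orig:{B,S}
  T[3,3] 'a' = {A,T0}  orig:{A}
  T[4,4] 'b' = {B,S,T1}  orig:{B,S}
  T[2,3] 'ba' = {C}
  T[3,4] 'ab' = {A,B}
  T[2,4] 'bab' = {A,C}

Original NTs in T[2,4] deriving "bab": ["A", "C"]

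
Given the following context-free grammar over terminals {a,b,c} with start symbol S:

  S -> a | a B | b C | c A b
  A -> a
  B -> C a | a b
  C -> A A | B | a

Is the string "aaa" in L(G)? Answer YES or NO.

CNF form of G:
  S -> T0 B | T1 C | T2 X3 | a
  A -> a
  B -> C T0 | T0 T1
  C -> A A | C T0 | T0 T1 | a
  T0 -> a
  T1 -> b
  T2 -> c
  X3 -> A T1

CYK table (by increasing span):
  T[0,0] 'a' = {A,C,S,T0}  orig:{A,C,S}
  T[1,1] 'a' = {A,C,S,T0}  orig:{A,C,S}
  T[2,2] 'a' = {A,C,S,T0}  orig:{A,C,S}
  T[0,1] 'aa' = {B,C}
  T[1,2] 'aa' = {B,C}
  T[0,2] 'aaa' = {B,C,S}

S ∈ T[0,2] ⇒ YES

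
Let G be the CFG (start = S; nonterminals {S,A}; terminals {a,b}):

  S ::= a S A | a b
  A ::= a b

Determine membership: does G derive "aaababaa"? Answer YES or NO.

CNF form of G:
  S -> T0 T1 | T0 X2
  A -> T0 T1
  T0 -> a
  T1 -> b
  X2 -> S A

CYK table (by increasing span):
  [0..0]={T0}  "a"  orig:{}
  [1..1]={T0}  "a"  orig:{}
  [2..2]={T0}  "a"  orig:{}
  [3..3]={T1}  "b"  orig:{}
  [4..4]={T0}  "a"  orig:{}
  [5..5]={T1}  "b"  orig:{}
  [6..6]={T0}  "a"  orig:{}
  [7..7]={T0}  "a"  orig:{}
  [0..1]=∅  "aa"
  [1..2]=∅  "aa"
  [2..3]={A,S}  "ab"
  [3..4]=∅  "ba"
  [4..5]={A,S}  "ab"
  [5..6]=∅  "ba"
  [6..7]=∅  "aa"
  [0..2]=∅  "aaa"
  [1..3]=∅  "aab"
  [2..4]=∅  "aba"
  [3..5]=∅  "bab"
  [4..6]=∅  "aba"
  [5..7]=∅  "baa"
  [0..3]=∅  "aaab"
  [1..4]=∅  "aaba"
  [2..5]={X2}  "abab"  orig:{}
  [3..6]=∅  "baba"
  [4..7]=∅  "abaa"
  [0..4]=∅  "aaaba"
  [1..5]={S}  "aabab"
  [2..6]=∅  "ababa"
  [3..7]=∅  "babaa"
  [0..5]=∅  "aaabab"
  [1..6]=∅  "aababa"
  [2..7]=∅  "ababaa"
  [0..6]=∅  "aaababa"
  [1..7]=∅  "aababaa"
  [0..7]=∅  "aaababaa"

S ∉ T[0,7] ⇒ NO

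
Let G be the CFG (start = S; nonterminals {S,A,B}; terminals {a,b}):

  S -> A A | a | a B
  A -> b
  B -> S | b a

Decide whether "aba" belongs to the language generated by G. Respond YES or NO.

Convert to CNF:
  S -> A A | T0 B | a
  A -> b
  B -> A A | T0 B | T1 T0 | a
  T0 -> a
  T1 -> b

CYK table (by increasing span):
  cell(0,0) a: {B,S,T0}  orig:{B,S}
  cell(1,1) b: {A,T1}  orig:{A}
  cell(2,2) a: {B,S,T0}  orig:{B,S}
  cell(0,1) ab: ∅
  cell(1,2) ba: {B}
  cell(0,2) aba: {B,S}

S ∈ T[0,2] ⇒ YES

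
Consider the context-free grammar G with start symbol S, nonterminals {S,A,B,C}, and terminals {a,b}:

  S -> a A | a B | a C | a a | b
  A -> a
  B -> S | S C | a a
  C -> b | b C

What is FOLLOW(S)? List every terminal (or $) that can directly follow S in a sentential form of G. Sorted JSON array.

FIRST sets, iterate to fixpoint:
pass 1:
  A via A→a: +{a}
  B via B→a a: +{a}
  C via C→b: +{b}
  S via S→a A: +{a}
  S via S→b: +{b}
  S: {a,b}  A: {a}  B: {a}  C: {b}
pass 2:
  B via B→S: +{b}
  S: {a,b}  A: {a}  B: {a,b}  C: {b}
pass 3: (no change)
  S: {a,b}  A: {a}  B: {a,b}  C: {b}

Compute FOLLOW by fixpoint:
seed FOLLOW(S) with $
round 1:
  B→S C: FOLLOW(S) ⊇ FIRST(C) = {b}; new: +{b}
  S→a A: FOLLOW(A) ⊇ FOLLOW(S) ⊇ {$,b}; new: +{$,b}
  S→a B: FOLLOW(B) ⊇ FOLLOW(S) ⊇ {$,b}; new: +{$,b}
  S→a C: FOLLOW(C) ⊇ FOLLOW(S) ⊇ {$,b}; new: +{$,b}
  S: {$,b}  A: {$,b}  B: {$,b}  C: {$,b}
round 2: done
  S: {$,b}  A: {$,b}  B: {$,b}  C: {$,b}

FOLLOW(S) = ["$", "b"]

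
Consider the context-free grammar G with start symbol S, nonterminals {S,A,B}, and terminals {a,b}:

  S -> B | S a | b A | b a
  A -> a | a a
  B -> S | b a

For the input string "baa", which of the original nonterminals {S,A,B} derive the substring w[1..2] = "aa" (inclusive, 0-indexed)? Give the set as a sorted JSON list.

CNF form of G:
  S -> S T0 | T1 A | T1 T0
  A -> T0 T0 | a
  B -> S T0 | T1 A | T1 T0
  T0 -> a
  T1 -> b

CYK fill, restricted to cells inside w[1..2]:
  cell(1,1) a: {A,T0}  orig:{A}
  cell(2,2) a: {A,T0}  orig:{A}
  cell(1,2) aa: {A}

Original NTs in T[1,2] deriving "aa": ["A"]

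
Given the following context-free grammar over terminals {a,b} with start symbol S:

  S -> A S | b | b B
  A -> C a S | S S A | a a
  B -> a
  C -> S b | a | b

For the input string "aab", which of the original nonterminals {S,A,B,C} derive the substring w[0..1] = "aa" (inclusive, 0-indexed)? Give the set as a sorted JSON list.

Convert to CNF:
  S -> A S | T1 B | b
  A -> C X2 | S X3 | T0 T0
  B -> a
  C -> S T1 | a | b
  T0 -> a
  T1 -> b
  X2 -> T0 S
  X3 -> S A

Fill CYK table bottom-up — only the sub-triangle for w[0..1]:
  T[0,0] 'a' = {B,C,T0}  orig:{B,C}
  T[1,1] 'a' = {B,C,T0}  orig:{B,C}
  T[0,1] 'aa' = {A}

Original NTs in T[0,1] deriving "aa": ["A"]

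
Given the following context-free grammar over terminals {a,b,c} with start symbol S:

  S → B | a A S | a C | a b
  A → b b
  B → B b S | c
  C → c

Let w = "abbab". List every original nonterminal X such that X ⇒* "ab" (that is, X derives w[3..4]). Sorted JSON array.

CNF form of G:
  S -> B X3 | T1 C | T1 T0 | T1 X4 | c
  A -> T0 T0
  B -> B X2 | c
  C -> c
  T0 -> b
  T1 -> a
  X2 -> T0 S
  X3 -> T0 S
  X4 -> A S

CYK fill, restricted to cells inside w[3..4]:
  T[3,3] 'a' = {T1}  orig:{}
  T[4,4] 'b' = {T0}  orig:{}
  T[3,4] 'ab' = {S}

Original NTs in T[3,4] deriving "ab": ["S"]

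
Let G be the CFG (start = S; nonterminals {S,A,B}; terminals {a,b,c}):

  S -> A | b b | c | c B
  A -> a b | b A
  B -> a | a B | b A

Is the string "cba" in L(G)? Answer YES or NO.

Convert to CNF:
  S -> T0 T1 | T1 A | T1 T1 | T2 B | c
  A -> T0 T1 | T1 A
  B -> T0 B | T1 A | a
  T0 -> a
  T1 -> b
  T2 -> c

CYK table (by increasing span):
  [0..0]={S,T2}  "c"  orig:{S}
  [1..1]={T1}  "b"  orig:{}
  [2..2]={B,T0}  "a"  orig:{B}
  [0..1]=∅  "cb"
  [1..2]=∅  "ba"
  [0..2]=∅  "cba"

S ∉ T[0,2] ⇒ NO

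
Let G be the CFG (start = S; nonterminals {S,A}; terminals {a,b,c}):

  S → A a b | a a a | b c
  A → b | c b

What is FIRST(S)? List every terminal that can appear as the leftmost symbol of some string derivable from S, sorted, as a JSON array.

FIRST sets, iterate to fixpoint:
pass 1:
  A via A→b: +{b}
  A via A→c b: +{c}
  S via S→A a b: +{b,c}
  S via S→a a a: +{a}
  S: {a,b,c}  A: {b,c}
pass 2: — fixpoint
  S: {a,b,c}  A: {b,c}

FIRST(S) = ["a", "b", "c"]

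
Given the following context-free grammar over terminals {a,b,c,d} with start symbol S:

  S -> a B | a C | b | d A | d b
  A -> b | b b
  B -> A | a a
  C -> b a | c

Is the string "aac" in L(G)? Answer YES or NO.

CNF form of G:
  S -> T1 B | T1 C | T2 A | T2 T0 | b
  A -> T0 T0 | b
  B -> T0 T0 | T1 T1 | b
  C -> T0 T1 | c
  T0 -> b
  T1 -> a
  T2 -> d

CYK fill:
  cell(0,0) a: {T1}  orig:{}
  cell(1,1) a: {T1}  orig:{}
  cell(2,2) c: {C}
  cell(0,1) aa: {B}
  cell(1,2) ac: {S}
  cell(0,2) aac: ∅

S ∉ T[0,2] ⇒ NO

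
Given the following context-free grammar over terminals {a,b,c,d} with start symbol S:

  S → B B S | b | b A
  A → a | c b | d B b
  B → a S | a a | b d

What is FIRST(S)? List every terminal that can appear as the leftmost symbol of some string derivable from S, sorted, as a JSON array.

FIRST iteration:
iter 1:
  A via A→a: +{a}
  A via A→c b: +{c}
  A via A→d B b: +{d}
  B via B→a S: +{a}
  B via B→b d: +{b}
  S via S→B B S: +{a,b}
  S: {a,b}  A: {a,c,d}  B: {a,b}
iter 2: done
  S: {a,b}  A: {a,c,d}  B: {a,b}

FIRST(S) = ["a", "b"]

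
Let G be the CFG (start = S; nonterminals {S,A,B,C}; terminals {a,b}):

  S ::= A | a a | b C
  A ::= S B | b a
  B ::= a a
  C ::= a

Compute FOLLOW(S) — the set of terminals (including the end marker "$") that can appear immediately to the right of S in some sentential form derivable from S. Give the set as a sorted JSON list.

FIRST iteration:
iter 1:
  A via A→b a: +{b}
  B via B→a a: +{a}
  C via C→a: +{a}
  S via S→A: +{b}
  S via S→a a: +{a}
  S: {a,b}  A: {b}  B: {a}  C: {a}
iter 2:
  A via A→S B: +{a}
  S: {a,b}  A: {a,b}  B: {a}  C: {a}
iter 3: done
  S: {a,b}  A: {a,b}  B: {a}  C: {a}

FOLLOW sets:
FOLLOW(S) := {$}
round 1:
  A→S B: FOLLOW(S) ⊇ FIRST(B) = {a}; new: +{a}
  S→A: FOLLOW(A) ⊇ FOLLOW(S) ⊇ {$,a}; new: +{$,a}
  S→b C: FOLLOW(C) ⊇ FOLLOW(S) ⊇ {$,a}; new: +{$,a}
  FOLLOW[S]={$,a}  FOLLOW[A]={$,a}  FOLLOW[B]={}  FOLLOW[C]={$,a}
round 2:
  A→S B: FOLLOW(B) ⊇ FOLLOW(A) ⊇ {$,a}; new: +{$,a}
  FOLLOW[S]={$,a}  FOLLOW[A]={$,a}  FOLLOW[B]={$,a}  FOLLOW[C]={$,a}
round 3: (no change)
  FOLLOW[S]={$,a}  FOLLOW[A]={$,a}  FOLLOW[B]={$,a}  FOLLOW[C]={$,a}

FOLLOW(S) = ["$", "a"]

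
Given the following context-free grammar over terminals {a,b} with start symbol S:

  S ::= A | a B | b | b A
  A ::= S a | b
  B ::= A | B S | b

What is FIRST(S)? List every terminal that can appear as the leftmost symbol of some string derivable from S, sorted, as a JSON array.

FIRST sets, iterate to fixpoint:
iter 1:
  A via A→b: +{b}
  B via B→A: +{b}
  S via S→A: +{b}
  S via S→a B: +{a}
  FIRST[S]={a,b}  FIRST[A]={b}  FIRST[B]={b}
iter 2:
  A via A→S a: +{a}
  B via B→A: +{a}
  FIRST[S]={a,b}  FIRST[A]={a,b}  FIRST[B]={a,b}
iter 3: done
  FIRST[S]={a,b}  FIRST[A]={a,b}  FIRST[B]={a,b}

FIRST(S) = ["a", "b"]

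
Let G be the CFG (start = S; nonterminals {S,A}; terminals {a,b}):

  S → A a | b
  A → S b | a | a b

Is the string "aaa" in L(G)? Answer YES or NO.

CNF form of G:
  S -> A T1 | b
  A -> S T0 | T1 T0 | a
  T0 -> b
  T1 -> a

CYK table (by increasing span):
  cell(0,0) a: {A,T1}  orig:{A}
  cell(1,1) a: {A,T1}  orig:{A}
  cell(2,2) a: {A,T1}  orig:{A}
  cell(0,1) aa: {S}
  cell(1,2) aa: {S}
  cell(0,2) aaa: ∅

S ∉ T[0,2] ⇒ NO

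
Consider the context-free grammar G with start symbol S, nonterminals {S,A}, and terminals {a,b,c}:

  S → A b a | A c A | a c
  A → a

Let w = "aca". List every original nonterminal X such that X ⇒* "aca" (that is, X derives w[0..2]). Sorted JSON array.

Convert to CNF:
  S -> A X3 | A X4 | T1 T2
  A -> a
  T0 -> b
  T1 -> a
  T2 -> c
  X3 -> T0 T1
  X4 -> T2 A

CYK fill — only the sub-triangle for w[0..2]:
  T[0,0] 'a' = {A,T1}  orig:{A}
  T[1,1] 'c' = {T2}  orig:{}
  T[2,2] 'a' = {A,T1}  orig:{A}
  T[0,1] 'ac' = {S}
  T[1,2] 'ca' = {X4}  orig:{}
  T[0,2] 'aca' = {S}

Original NTs in T[0,2] deriving "aca": ["S"]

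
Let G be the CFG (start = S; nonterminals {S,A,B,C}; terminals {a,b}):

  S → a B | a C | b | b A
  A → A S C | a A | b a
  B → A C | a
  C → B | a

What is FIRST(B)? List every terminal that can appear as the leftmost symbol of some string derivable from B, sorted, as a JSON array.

Compute FIRST by fixpoint:
iter 1:
  A via A→a A: +{a}
  A via A→b a: +{b}
  B via B→A C: +{a,b}
  C via C→B: +{a,b}
  S via S→a B: +{a}
  S via S→b: +{b}
  S: {a,b}  A: {a,b}  B: {a,b}  C: {a,b}
iter 2: done
  S: {a,b}  A: {a,b}  B: {a,b}  C: {a,b}

FIRST(B) = ["a", "b"]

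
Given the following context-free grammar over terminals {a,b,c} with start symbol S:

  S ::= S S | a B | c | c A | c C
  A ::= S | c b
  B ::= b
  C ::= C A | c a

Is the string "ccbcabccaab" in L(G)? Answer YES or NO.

CNF form of G:
  S -> S S | T0 B | T1 A | T1 C | c
  A -> S S | T0 B | T1 A | T1 C | T1 T2 | c
  B -> b
  C -> C A | T1 T0
  T0 -> a
  T1 -> c
  T2 -> b

CYK table (by increasing span):
  cell(0,0) c: {A,S,T1}  orig:{A,S}
  cell(1,1) c: {A,S,T1}  orig:{A,S}
  cell(2,2) b: {B,T2}  orig:{B}
  cell(3,3) c: {A,S,T1}  orig:{A,S}
  cell(4,4) a: {T0}  orig:{}
  cell(5,5) b: {B,T2}  orig:{B}
  cell(6,6) c: {A,S,T1}  orig:{A,S}
  cell(7,7) c: {A,S,T1}  orig:{A,S}
  cell(8,8) a: {T0}  orig:{}
  cell(9,9) a: {T0}  orig:{}
  cell(10,10) b: {B,T2}  orig:{B}
  cell(0,1) cc: {A,S}
  cell(1,2) cb: {A}
  cell(2,3) bc: ∅
  cell(3,4) ca: {C}
  cell(4,5) ab: {A,S}
  cell(5,6) bc: ∅
  cell(6,7) cc: {A,S}
  cell(7,8) ca: {C}
  cell(8,9) aa: ∅
  cell(9,10) ab: {A,S}
  cell(0,2) ccb: {A,S}
  cell(1,3) cbc: ∅
  cell(2,4) bca: ∅
  cell(3,5) cab: {A,S}
  cell(4,6) abc: {A,S}
  cell(5,7) bcc: ∅
  cell(6,8) cca: {A,S}
  cell(7,9) caa: ∅
  cell(8,10) aab: ∅
  cell(0,3) ccbc: {A,S}
  cell(1,4) cbca: ∅
  cell(2,5) bcab: ∅
  cell(3,6) cabc: {A,S}
  cell(4,7) abcc: {A,S}
  cell(5,8) bcca: ∅
  cell(6,9) ccaa: ∅
  cell(7,10) caab: {C}
  cell(0,4) ccbca: ∅
  cell(1,5) cbcab: ∅
  cell(2,6) bcabc: ∅
  cell(3,7) cabcc: {A,S}
  cell(4,8) abcca: {A,S}
  cell(5,9) bccaa: ∅
  cell(6,10) ccaab: {A,S}
  cell(0,5) ccbcab: {A,S}
  cell(1,6) cbcabc: ∅
  cell(2,7) bcabcc: ∅
  cell(3,8) cabcca: {A,S}
  cell(4,9) abccaa: ∅
  cell(5,10) bccaab: ∅
  cell(0,6) ccbcabc: {A,S}
  cell(1,7) cbcabcc: ∅
  cell(2,8) bcabcca: ∅
  cell(3,9) cabccaa: ∅
  cell(4,10) abccaab: {A,S}
  cell(0,7) ccbcabcc: {A,S}
  cell(1,8) cbcabcca: ∅
  cell(2,9) bcabccaa: ∅
  cell(3,10) cabccaab: {A,S}
  cell(0,8) ccbcabcca: {A,S}
  cell(1,9) cbcabccaa: ∅
  cell(2,10) bcabccaab: ∅
  cell(0,9) ccbcabccaa: ∅
  cell(1,10) cbcabccaab: ∅
  cell(0,10) ccbcabccaab: {A,S}

S ∈ T[0,10] ⇒ YES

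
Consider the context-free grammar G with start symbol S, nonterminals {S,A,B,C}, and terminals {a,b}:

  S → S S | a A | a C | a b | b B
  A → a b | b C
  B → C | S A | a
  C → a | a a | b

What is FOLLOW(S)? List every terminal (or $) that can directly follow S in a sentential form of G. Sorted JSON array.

Compute FIRST by fixpoint:
pass 1:
  A via A→a b: +{a}
  A via A→b C: +{b}
  B via B→a: +{a}
  C via C→a: +{a}
  C via C→b: +{b}
  S via S→a A: +{a}
  S via S→b B: +{b}
  S: {a,b}  A: {a,b}  B: {a}  C: {a,b}
pass 2:
  B via B→C: +{b}
  S: {a,b}  A: {a,b}  B: {a,b}  C: {a,b}
pass 3: — fixpoint
  S: {a,b}  A: {a,b}  B: {a,b}  C: {a,b}

Compute FOLLOW by fixpoint:
FOLLOW(S) := {$}
iter 1:
  B→S A: FOLLOW(S) ⊇ FIRST(A) = {a,b}; new: +{a,b}
  S→a A: FOLLOW(A) ⊇ FOLLOW(S) ⊇ {$,a,b}; new: +{$,a,b}
  S→a C: FOLLOW(C) ⊇ FOLLOW(S) ⊇ {$,a,b}; new: +{$,a,b}
  S→b B: FOLLOW(B) ⊇ FOLLOW(S) ⊇ {$,a,b}; new: +{$,a,b}
  FOLLOW(S)={$,a,b}  FOLLOW(A)={$,a,b}  FOLLOW(B)={$,a,b}  FOLLOW(C)={$,a,b}
iter 2: (stable)
  FOLLOW(S)={$,a,b}  FOLLOW(A)={$,a,b}  FOLLOW(B)={$,a,b}  FOLLOW(C)={$,a,b}

FOLLOW(S) = ["$", "a", "b"]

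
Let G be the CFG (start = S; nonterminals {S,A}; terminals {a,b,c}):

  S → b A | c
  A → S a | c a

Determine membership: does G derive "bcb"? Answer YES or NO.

Convert to CNF:
  S -> T2 A | c
  A -> S T0 | T1 T0
  T0 -> a
  T1 -> c
  T2 -> b

CYK table (by increasing span):
  T[0,0] 'b' = {T2}  orig:{}
  T[1,1] 'c' = {S,T1}  orig:{S}
  T[2,2] 'b' = {T2}  orig:{}
  T[0,1] 'bc' = ∅
  T[1,2] 'cb' = ∅
  T[0,2] 'bcb' = ∅

S ∉ T[0,2] ⇒ NO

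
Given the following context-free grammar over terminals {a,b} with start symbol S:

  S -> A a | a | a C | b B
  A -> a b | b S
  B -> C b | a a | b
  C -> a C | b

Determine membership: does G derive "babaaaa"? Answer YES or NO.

Convert to CNF:
  S -> A T0 | T0 C | T1 B | a
  A -> T0 T1 | T1 S
  B -> C T1 | T0 T0 | b
  C -> T0 C | b
  T0 -> a
  T1 -> b

CYK fill:
  T[0,0] 'b' = {B,C,T1}  orig:{B,C}
  T[1,1] 'a' = {S,T0}  orig:{S}
  T[2,2] 'b' = {B,C,T1}  orig:{B,C}
  T[3,3] 'a' = {S,T0}  orig:{S}
  T[4,4] 'a' = {S,T0}  orig:{S}
  T[5,5] 'a' = {S,T0}  orig:{S}
  T[6,6] 'a' = {S,T0}  orig:{S}
  T[0,1] 'ba' = {A}
  T[1,2] 'ab' = {A,C,S}
  T[2,3] 'ba' = {A}
  T[3,4] 'aa' = {B}
  T[4,5] 'aa' = {B}
  T[5,6] 'aa' = {B}
  T[0,2] 'bab' = {A}
  T[1,3] 'aba' = {S}
  T[2,4] 'baa' = {S}
  T[3,5] 'aaa' = ∅
  T[4,6] 'aaa' = ∅
  T[0,3] 'baba' = {A,S}
  T[1,4] 'abaa' = ∅
  T[2,5] 'baaa' = ∅
  T[3,6] 'aaaa' = ∅
  T[0,4] 'babaa' = {S}
  T[1,5] 'abaaa' = ∅
  T[2,6] 'baaaa' = ∅
  T[0,5] 'babaaa' = ∅
  T[1,6] 'abaaaa' = ∅
  T[0,6] 'babaaaa' = ∅

S ∉ T[0,6] ⇒ NO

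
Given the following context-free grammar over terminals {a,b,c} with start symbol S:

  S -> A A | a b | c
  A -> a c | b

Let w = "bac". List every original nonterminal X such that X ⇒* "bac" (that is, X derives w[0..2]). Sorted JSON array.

Convert to CNF:
  S -> A A | T0 T2 | c
  A -> T0 T1 | b
  T0 -> a
  T1 -> c
  T2 -> b

CYK table (by increasing span), restricted to cells inside w[0..2]:
  cell(0,0) b: {A,T2}  orig:{A}
  cell(1,1) a: {T0}  orig:{}
  cell(2,2) c: {S,T1}  orig:{S}
  cell(0,1) ba: ∅
  cell(1,2) ac: {A}
  cell(0,2) bac: {S}

Original NTs in T[0,2] deriving "bac": ["S"]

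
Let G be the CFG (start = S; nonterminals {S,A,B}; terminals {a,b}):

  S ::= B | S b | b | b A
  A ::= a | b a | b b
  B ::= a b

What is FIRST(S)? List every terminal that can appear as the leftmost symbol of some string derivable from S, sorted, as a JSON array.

Compute FIRST by fixpoint:
round 1:
  A via A→a: +{a}
  A via A→b a: +{b}
  B via B→a b: +{a}
  S via S→B: +{a}
  S via S→b: +{b}
  FIRST[S]={a,b}  FIRST[A]={a,b}  FIRST[B]={a}
round 2: done
  FIRST[S]={a,b}  FIRST[A]={a,b}  FIRST[B]={a}

FIRST(S) = ["a", "b"]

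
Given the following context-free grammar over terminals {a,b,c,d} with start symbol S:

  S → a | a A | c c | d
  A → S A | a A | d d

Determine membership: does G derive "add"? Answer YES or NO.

CNF form of G:
  S -> T0 A | T2 T2 | a | d
  A -> S A | T0 A | T1 T1
  T0 -> a
  T1 -> d
  T2 -> c

CYK table (by increasing span):
  cell(0,0) a: {S,T0}  orig:{S}
  cell(1,1) d: {S,T1}  orig:{S}
  cell(2,2) d: {S,T1}  orig:{S}
  cell(0,1) ad: ∅
  cell(1,2) dd: {A}
  cell(0,2) add: {A,S}

S ∈ T[0,2] ⇒ YES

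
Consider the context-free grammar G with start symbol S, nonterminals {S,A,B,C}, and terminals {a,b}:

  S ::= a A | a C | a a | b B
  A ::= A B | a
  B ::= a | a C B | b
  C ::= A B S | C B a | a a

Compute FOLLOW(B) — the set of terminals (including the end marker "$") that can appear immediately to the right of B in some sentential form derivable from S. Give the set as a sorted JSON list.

FIRST sets, iterate to fixpoint:
pass 1:
  A via A→a: +{a}
  B via B→a: +{a}
  B via B→b: +{b}
  C via C→A B S: +{a}
  S via S→a A: +{a}
  S via S→b B: +{b}
  FIRST[S]={a,b}  FIRST[A]={a}  FIRST[B]={a,b}  FIRST[C]={a}
pass 2: — fixpoint
  FIRST[S]={a,b}  FIRST[A]={a}  FIRST[B]={a,b}  FIRST[C]={a}

Compute FOLLOW by fixpoint:
FOLLOW(S) := {$}
pass 1:
  A→A B: FOLLOW(A) ⊇ FIRST(B) = {a,b}; new: +{a,b}
  A→A B: FOLLOW(B) ⊇ FOLLOW(A) ⊇ {a,b}; new: +{a,b}
  B→a C B: FOLLOW(C) ⊇ FIRST(B) = {a,b}; new: +{a,b}
  C→A B S: FOLLOW(S) ⊇ FOLLOW(C) ⊇ {a,b}; new: +{a,b}
  S→a A: FOLLOW(A) ⊇ FOLLOW(S) ⊇ {$,a,b}; new: +{$}
  S→a C: FOLLOW(C) ⊇ FOLLOW(S) ⊇ {$,a,b}; new: +{$}
  S→b B: FOLLOW(B) ⊇ FOLLOW(S) ⊇ {$,a,b}; new: +{$}
  FOLLOW(S)={$,a,b}  FOLLOW(A)={$,a,b}  FOLLOW(B)={$,a,b}  FOLLOW(C)={$,a,b}
pass 2: (no change)
  FOLLOW(S)={$,a,b}  FOLLOW(A)={$,a,b}  FOLLOW(B)={$,a,b}  FOLLOW(C)={$,a,b}

FOLLOW(B) = ["$", "a", "b"]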